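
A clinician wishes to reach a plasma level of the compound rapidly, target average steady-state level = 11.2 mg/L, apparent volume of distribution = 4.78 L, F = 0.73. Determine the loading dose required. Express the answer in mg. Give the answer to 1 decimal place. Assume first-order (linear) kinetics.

LD = Css × Vd / F = 11.2 × 4.78 / 0.73 = 73.34 mg

73.3 mg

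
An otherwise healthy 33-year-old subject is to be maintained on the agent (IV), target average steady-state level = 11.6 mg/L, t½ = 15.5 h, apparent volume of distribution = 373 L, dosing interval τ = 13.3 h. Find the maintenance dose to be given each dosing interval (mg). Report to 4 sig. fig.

2573 mg

k = ln2 / t½ = 0.693147 / 15.5 = 0.04472 h⁻¹
CL = k × Vd = 0.04472 × 373 = 16.68 L/h
At steady state, Dose/τ = Css × CL.
Dose = Css × CL × τ = 11.6 × 16.68 × 13.3 = 2573 mg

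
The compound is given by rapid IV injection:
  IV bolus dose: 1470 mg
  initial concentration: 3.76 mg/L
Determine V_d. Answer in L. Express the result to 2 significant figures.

390 L

Vd = Dose / C₀ = 1470 / 3.76 = 391.0 L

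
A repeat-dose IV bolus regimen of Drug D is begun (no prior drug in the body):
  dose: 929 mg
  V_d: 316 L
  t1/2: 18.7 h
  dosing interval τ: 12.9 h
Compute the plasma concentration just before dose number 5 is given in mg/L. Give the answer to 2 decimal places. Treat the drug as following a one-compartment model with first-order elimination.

C₀ per dose = Dose / Vd = 929 / 316 = 2.940 mg/L
k = ln2 / t½ = 0.693147 / 18.7 = 0.03707 h⁻¹
Fraction remaining after one interval: r = e^(−kτ) = e^(−0.03707 × 12.9) = 0.6199
Before dose 5, 4 doses have been given (aged 1τ, 2τ, 3τ, 4τ).
C_trough = C₀ × (r + r² + … + r^4) = C₀ × r(1−r^4)/(1−r)
        = 2.940 × 0.6199 × (1 − 0.1477) / (1 − 0.6199) = 4.087 mg/L

4.09 mg/L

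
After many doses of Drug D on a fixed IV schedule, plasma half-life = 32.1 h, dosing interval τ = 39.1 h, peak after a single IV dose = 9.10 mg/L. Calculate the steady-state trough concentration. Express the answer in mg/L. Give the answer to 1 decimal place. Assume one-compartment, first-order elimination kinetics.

k = ln2 / t½ = 0.693147 / 32.1 = 0.02159 h⁻¹
e^(−kτ) = e^(−0.02159 × 39.1) = 0.4299
Accumulation ratio R = 1 / (1 − e^(−kτ)) = 1 / (1 − 0.4299) = 1.754
Steady-state trough = C₀ × R × e^(−kτ) = 9.10 × 1.754 × 0.4299 = 6.862 mg/L

6.9 mg/L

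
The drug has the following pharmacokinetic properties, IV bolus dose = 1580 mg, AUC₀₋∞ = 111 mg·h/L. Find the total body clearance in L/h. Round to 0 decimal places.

CL = Dose / AUC = 1580 / 111 = 14.23 L/h

14 L/h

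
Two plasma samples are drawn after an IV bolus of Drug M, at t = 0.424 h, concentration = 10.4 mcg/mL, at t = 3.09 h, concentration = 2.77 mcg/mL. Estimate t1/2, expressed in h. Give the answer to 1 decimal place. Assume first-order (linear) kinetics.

1.4 h

k = ln(C₁/C₂) / (t₂ − t₁) = ln(10.4/2.77) / (3.09 − 0.424)
  = 1.323 / 2.666 = 0.4962 h⁻¹
t½ = ln2 / k = 0.693147 / 0.4962 = 1.397 h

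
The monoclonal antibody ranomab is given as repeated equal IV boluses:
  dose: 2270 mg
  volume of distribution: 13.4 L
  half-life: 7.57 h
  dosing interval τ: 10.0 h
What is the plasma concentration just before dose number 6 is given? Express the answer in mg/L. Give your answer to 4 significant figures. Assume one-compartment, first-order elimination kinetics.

C₀ per dose = Dose / Vd = 2270 / 13.4 = 169.4 mg/L
k = ln2 / t½ = 0.693147 / 7.57 = 0.09156 h⁻¹
Fraction remaining after one interval: r = e^(−kτ) = e^(−0.09156 × 10.0) = 0.4003
Before dose 6, 5 doses have been given (aged 1τ, 2τ, 3τ, 4τ, 5τ).
C_trough = C₀ × (r + r² + … + r^5) = C₀ × r(1−r^5)/(1−r)
        = 169.4 × 0.4003 × (1 − 0.01028) / (1 − 0.4003) = 111.9 mg/L

111.9 mg/L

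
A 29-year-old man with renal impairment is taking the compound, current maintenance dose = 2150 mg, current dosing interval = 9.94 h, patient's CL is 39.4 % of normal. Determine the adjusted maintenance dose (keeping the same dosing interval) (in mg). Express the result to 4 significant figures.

To keep the same average steady-state level, dosing rate must scale with clearance.
CL ratio = 39.4 / 100 = 0.3940
New dose (same interval) = 2150 × 0.3940 = 847.1 mg

847.1 mg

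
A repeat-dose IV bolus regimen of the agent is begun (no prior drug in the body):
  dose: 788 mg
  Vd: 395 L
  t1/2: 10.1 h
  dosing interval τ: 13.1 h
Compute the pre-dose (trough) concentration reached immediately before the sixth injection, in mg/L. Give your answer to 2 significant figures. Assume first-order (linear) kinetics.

C₀ per dose = Dose / Vd = 788 / 395 = 1.995 mg/L
k = ln2 / t½ = 0.693147 / 10.1 = 0.06863 h⁻¹
Fraction remaining after one interval: r = e^(−kτ) = e^(−0.06863 × 13.1) = 0.4070
Before dose 6, 5 doses have been given (aged 1τ, 2τ, 3τ, 4τ, 5τ).
C_trough = C₀ × (r + r² + … + r^5) = C₀ × r(1−r^5)/(1−r)
        = 1.995 × 0.4070 × (1 − 0.01117) / (1 − 0.4070) = 1.354 mg/L

1.4 mg/L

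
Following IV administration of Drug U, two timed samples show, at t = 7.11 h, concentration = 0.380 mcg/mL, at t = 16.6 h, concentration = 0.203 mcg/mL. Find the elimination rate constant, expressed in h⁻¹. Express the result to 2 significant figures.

k = ln(C₁/C₂) / (t₂ − t₁) = ln(0.380/0.203) / (16.6 − 7.11)
  = 0.6270 / 9.490 = 0.06607 h⁻¹

0.066 h⁻¹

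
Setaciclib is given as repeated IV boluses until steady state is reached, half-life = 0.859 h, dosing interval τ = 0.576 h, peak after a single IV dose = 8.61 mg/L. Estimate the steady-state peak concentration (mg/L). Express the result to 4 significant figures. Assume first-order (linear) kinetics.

k = ln2 / t½ = 0.693147 / 0.859 = 0.8069 h⁻¹
e^(−kτ) = e^(−0.8069 × 0.576) = 0.6283
Accumulation ratio R = 1 / (1 − e^(−kτ)) = 1 / (1 − 0.6283) = 2.690
Steady-state peak = C₀ × R = 8.61 × 2.690 = 23.16 mg/L

23.16 mg/L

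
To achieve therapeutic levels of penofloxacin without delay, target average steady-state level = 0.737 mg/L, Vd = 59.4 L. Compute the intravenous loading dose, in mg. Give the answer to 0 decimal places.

44 mg

LD = Css × Vd = 0.737 × 59.4 = 43.78 mg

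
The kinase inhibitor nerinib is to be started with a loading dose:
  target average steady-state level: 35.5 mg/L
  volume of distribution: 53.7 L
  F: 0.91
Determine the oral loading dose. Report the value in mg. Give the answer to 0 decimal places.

LD = Css × Vd / F = 35.5 × 53.7 / 0.91 = 2095 mg

2095 mg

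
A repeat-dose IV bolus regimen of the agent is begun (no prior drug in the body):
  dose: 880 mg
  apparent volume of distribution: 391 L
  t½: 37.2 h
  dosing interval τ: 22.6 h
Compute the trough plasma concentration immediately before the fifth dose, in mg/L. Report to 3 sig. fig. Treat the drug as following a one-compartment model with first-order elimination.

C₀ per dose = Dose / Vd = 880 / 391 = 2.251 mg/L
k = ln2 / t½ = 0.693147 / 37.2 = 0.01863 h⁻¹
Fraction remaining after one interval: r = e^(−kτ) = e^(−0.01863 × 22.6) = 0.6564
Before dose 5, 4 doses have been given (aged 1τ, 2τ, 3τ, 4τ).
C_trough = C₀ × (r + r² + … + r^4) = C₀ × r(1−r^4)/(1−r)
        = 2.251 × 0.6564 × (1 − 0.1856) / (1 − 0.6564) = 3.502 mg/L

3.50 mg/L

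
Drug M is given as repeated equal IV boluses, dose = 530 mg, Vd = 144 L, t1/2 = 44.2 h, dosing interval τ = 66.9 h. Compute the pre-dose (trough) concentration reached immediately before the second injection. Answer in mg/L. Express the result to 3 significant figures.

C₀ per dose = Dose / Vd = 530 / 144 = 3.681 mg/L
k = ln2 / t½ = 0.693147 / 44.2 = 0.01568 h⁻¹
Fraction remaining after one interval: r = e^(−kτ) = e^(−0.01568 × 66.9) = 0.3503
Before dose 2, 1 dose has been given (aged 1τ).
C_trough = C₀ × r = 3.681 × 0.3503 = 1.289 mg/L

1.29 mg/L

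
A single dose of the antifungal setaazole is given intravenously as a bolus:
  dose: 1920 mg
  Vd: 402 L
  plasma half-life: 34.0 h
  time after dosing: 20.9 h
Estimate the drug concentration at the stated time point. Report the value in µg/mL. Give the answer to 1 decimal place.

3.1 µg/mL

C₀ = Dose / Vd = 1920 / 402 = 4.776 mg/L
k = ln2 / t½ = 0.693147 / 34.0 = 0.02039 h⁻¹
C = C₀ · e^(−k·t) = 4.776 × e^(−0.02039 × 20.9)
  = 4.776 × 0.6530 = 3.119 mg/L
(3.119 mg/L = 3.119 µg/mL)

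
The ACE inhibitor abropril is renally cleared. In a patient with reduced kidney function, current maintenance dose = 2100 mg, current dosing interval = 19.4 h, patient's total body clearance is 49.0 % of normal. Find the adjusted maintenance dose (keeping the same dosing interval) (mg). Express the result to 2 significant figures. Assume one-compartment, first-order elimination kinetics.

To keep the same average steady-state level, dosing rate must scale with clearance.
CL ratio = 49.0 / 100 = 0.4900
New dose (same interval) = 2100 × 0.4900 = 1029 mg

1000 mg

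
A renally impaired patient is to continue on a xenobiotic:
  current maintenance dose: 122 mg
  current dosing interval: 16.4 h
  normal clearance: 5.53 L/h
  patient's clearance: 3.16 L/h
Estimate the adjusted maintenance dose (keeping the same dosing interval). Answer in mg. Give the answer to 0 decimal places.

To keep the same average steady-state level, dosing rate must scale with clearance.
CL ratio = 3.16 / 5.53 = 0.5714
New dose (same interval) = 122 × 0.5714 = 69.71 mg

70 mg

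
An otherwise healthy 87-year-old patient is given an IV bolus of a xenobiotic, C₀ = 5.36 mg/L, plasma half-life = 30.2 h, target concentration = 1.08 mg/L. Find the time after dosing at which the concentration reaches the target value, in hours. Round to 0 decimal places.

70 h

k = ln2 / t½ = 0.693147 / 30.2 = 0.02295 h⁻¹
t = ln(C₀ / C) / k = ln(5.360 / 1.08) / 0.02295
  = ln(4.963) / 0.02295 = 1.602 / 0.02295 = 69.80 h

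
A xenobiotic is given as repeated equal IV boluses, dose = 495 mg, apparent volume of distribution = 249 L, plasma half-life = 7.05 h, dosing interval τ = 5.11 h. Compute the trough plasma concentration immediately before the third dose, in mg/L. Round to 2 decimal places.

C₀ per dose = Dose / Vd = 495 / 249 = 1.988 mg/L
k = ln2 / t½ = 0.693147 / 7.05 = 0.09832 h⁻¹
Fraction remaining after one interval: r = e^(−kτ) = e^(−0.09832 × 5.11) = 0.6051
Before dose 3, 2 doses have been given (aged 1τ, 2τ).
C_trough = C₀ × (r + r²) = 1.988 × (0.6051 + 0.3661) = 1.931 mg/L

1.93 mg/L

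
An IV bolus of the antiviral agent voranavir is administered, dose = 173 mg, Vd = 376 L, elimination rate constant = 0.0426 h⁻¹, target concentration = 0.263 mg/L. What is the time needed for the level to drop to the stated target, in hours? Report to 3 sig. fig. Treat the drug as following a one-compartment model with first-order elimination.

C₀ = Dose / Vd = 173.0 / 376 = 0.4601 mg/L
t = ln(C₀ / C) / k = ln(0.4601 / 0.263) / 0.04260
  = ln(1.749) / 0.04260 = 0.5590 / 0.04260 = 13.12 h

13.1 h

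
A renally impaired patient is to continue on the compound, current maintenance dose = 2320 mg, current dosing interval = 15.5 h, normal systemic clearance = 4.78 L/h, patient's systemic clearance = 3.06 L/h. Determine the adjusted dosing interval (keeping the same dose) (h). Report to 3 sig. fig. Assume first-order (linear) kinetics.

24.2 h

To keep the same average steady-state level, dosing rate must scale with clearance.
CL ratio = 3.06 / 4.78 = 0.6402
New interval (same dose) = 15.5 / 0.6402 = 24.21 h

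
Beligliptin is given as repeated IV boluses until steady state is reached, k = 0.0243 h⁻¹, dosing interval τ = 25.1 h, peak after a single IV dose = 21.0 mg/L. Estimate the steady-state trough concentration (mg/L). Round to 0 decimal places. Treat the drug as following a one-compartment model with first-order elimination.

e^(−kτ) = e^(−0.02430 × 25.1) = 0.5434
Accumulation ratio R = 1 / (1 − e^(−kτ)) = 1 / (1 − 0.5434) = 2.190
Steady-state trough = C₀ × R × e^(−kτ) = 21.0 × 2.190 × 0.5434 = 24.99 mg/L

25 mg/L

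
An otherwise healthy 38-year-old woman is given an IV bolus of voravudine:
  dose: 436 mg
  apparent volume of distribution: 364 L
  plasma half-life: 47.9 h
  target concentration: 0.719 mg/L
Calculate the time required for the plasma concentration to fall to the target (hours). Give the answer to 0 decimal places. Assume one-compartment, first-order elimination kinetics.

C₀ = Dose / Vd = 436.0 / 364 = 1.198 mg/L
k = ln2 / t½ = 0.693147 / 47.9 = 0.01447 h⁻¹
t = ln(C₀ / C) / k = ln(1.198 / 0.719) / 0.01447
  = ln(1.666) / 0.01447 = 0.5104 / 0.01447 = 35.27 h

35 h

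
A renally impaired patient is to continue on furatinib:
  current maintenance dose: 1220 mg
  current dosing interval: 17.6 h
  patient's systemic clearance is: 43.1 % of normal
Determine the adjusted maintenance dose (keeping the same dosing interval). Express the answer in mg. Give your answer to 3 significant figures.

To keep the same average steady-state level, dosing rate must scale with clearance.
CL ratio = 43.1 / 100 = 0.4310
New dose (same interval) = 1220 × 0.4310 = 525.8 mg

526 mg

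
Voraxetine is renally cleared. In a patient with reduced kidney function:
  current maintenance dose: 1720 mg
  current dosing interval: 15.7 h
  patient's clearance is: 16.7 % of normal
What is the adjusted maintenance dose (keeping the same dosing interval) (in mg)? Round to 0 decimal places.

To keep the same average steady-state level, dosing rate must scale with clearance.
CL ratio = 16.7 / 100 = 0.1670
New dose (same interval) = 1720 × 0.1670 = 287.2 mg

287 mg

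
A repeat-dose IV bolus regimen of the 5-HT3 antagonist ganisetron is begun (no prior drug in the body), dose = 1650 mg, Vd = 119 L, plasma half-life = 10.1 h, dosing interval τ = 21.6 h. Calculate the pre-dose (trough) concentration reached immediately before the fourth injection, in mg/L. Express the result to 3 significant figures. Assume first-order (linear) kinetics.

C₀ per dose = Dose / Vd = 1650 / 119 = 13.87 mg/L
k = ln2 / t½ = 0.693147 / 10.1 = 0.06863 h⁻¹
Fraction remaining after one interval: r = e^(−kτ) = e^(−0.06863 × 21.6) = 0.2271
Before dose 4, 3 doses have been given (aged 1τ, 2τ, 3τ).
C_trough = C₀ × (r + r² + … + r^3) = C₀ × r(1−r^3)/(1−r)
        = 13.87 × 0.2271 × (1 − 0.01171) / (1 − 0.2271) = 4.028 mg/L

4.03 mg/L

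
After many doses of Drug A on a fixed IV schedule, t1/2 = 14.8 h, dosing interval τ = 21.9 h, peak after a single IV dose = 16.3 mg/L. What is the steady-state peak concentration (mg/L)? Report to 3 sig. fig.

k = ln2 / t½ = 0.693147 / 14.8 = 0.04683 h⁻¹
e^(−kτ) = e^(−0.04683 × 21.9) = 0.3586
Accumulation ratio R = 1 / (1 − e^(−kτ)) = 1 / (1 − 0.3586) = 1.559
Steady-state peak = C₀ × R = 16.3 × 1.559 = 25.41 mg/L

25.4 mg/L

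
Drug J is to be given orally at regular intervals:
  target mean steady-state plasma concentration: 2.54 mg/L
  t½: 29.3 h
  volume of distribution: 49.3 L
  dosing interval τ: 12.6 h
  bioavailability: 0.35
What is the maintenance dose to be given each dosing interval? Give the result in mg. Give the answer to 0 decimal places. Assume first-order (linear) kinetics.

107 mg

k = ln2 / t½ = 0.693147 / 29.3 = 0.02366 h⁻¹
CL = k × Vd = 0.02366 × 49.3 = 1.166 L/h
At steady state, F × (Dose/τ) = Css × CL.
Dose = Css × CL × τ / F = 2.54 × 1.166 × 12.6 / 0.35 = 106.6 mg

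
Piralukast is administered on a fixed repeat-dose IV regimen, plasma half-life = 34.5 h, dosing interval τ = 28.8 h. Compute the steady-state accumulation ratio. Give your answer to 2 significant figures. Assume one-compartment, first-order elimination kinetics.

2.3

k = ln2 / t½ = 0.693147 / 34.5 = 0.02009 h⁻¹
e^(−kτ) = e^(−0.02009 × 28.8) = 0.5607
Accumulation ratio R = 1 / (1 − e^(−kτ)) = 1 / (1 − 0.5607) = 2.276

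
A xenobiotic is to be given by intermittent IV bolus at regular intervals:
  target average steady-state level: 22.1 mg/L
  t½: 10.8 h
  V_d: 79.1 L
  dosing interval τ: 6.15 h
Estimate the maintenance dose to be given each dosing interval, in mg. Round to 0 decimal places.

k = ln2 / t½ = 0.693147 / 10.8 = 0.06418 h⁻¹
CL = k × Vd = 0.06418 × 79.1 = 5.077 L/h
At steady state, Dose/τ = Css × CL.
Dose = Css × CL × τ = 22.1 × 5.077 × 6.15 = 690.0 mg

690 mg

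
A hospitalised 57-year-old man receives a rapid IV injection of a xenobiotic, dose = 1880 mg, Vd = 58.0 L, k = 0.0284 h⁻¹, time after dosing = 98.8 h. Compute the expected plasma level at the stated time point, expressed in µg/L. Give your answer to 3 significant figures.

C₀ = Dose / Vd = 1880 / 58.0 = 32.41 mg/L
C = C₀ · e^(−k·t) = 32.41 × e^(−0.02840 × 98.8)
  = 32.41 × 0.06045 = 1.959 mg/L
Convert: 1.959 mg/L × 1000 = 1959 µg/L

1960 µg/L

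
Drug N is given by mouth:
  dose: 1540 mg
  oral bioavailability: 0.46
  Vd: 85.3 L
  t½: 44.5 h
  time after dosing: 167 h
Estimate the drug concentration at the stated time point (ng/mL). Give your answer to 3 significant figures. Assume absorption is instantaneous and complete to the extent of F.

Amount reaching circulation = F × Dose = 0.46 × 1540 = 708.4 mg
C₀ = F·Dose / Vd = 708.4 / 85.3 = 8.305 mg/L
k = ln2 / t½ = 0.693147 / 44.5 = 0.01558 h⁻¹
C = C₀ · e^(−k·t) = 8.305 × e^(−0.01558 × 167)
  = 8.305 × 0.07414 = 0.6157 mg/L
Convert: 0.6157 mg/L × 1000 = 615.7 ng/mL

616 ng/mL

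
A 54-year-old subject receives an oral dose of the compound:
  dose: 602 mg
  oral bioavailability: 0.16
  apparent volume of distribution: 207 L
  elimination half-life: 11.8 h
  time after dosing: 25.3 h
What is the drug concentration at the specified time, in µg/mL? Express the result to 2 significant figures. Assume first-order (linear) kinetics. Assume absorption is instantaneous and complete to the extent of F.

0.11 µg/mL

Amount reaching circulation = F × Dose = 0.16 × 602.0 = 96.32 mg
C₀ = F·Dose / Vd = 96.32 / 207 = 0.4653 mg/L
k = ln2 / t½ = 0.693147 / 11.8 = 0.05874 h⁻¹
C = C₀ · e^(−k·t) = 0.4653 × e^(−0.05874 × 25.3)
  = 0.4653 × 0.2262 = 0.1053 mg/L
(0.1053 mg/L = 0.1053 µg/mL)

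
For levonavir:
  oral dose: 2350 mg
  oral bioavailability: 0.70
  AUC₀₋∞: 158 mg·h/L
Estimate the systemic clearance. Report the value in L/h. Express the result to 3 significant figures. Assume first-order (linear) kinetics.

10.4 L/h

CL = F·Dose / AUC = 0.70 × 2350 / 158 = 10.41 L/h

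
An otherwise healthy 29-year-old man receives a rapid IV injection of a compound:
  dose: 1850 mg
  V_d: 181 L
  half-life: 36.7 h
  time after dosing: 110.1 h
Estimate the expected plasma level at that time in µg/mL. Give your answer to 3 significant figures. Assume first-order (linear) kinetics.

1.28 µg/mL

C₀ = Dose / Vd = 1850 / 181 = 10.22 mg/L
k = ln2 / t½ = 0.693147 / 36.7 = 0.01889 h⁻¹
t / t½ = 110.1 / 36.7 = 3 half-lives
C = C₀ × (1/2)^3 = 10.22 × 0.1250 = 1.278 mg/L
(1.278 mg/L = 1.278 µg/mL)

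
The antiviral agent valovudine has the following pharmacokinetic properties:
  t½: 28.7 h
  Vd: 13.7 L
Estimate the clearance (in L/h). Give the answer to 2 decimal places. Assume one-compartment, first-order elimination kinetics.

0.33 L/h

k = ln2 / t½ = 0.693147 / 28.7 = 0.02415 h⁻¹
CL = k × Vd = 0.02415 × 13.7 = 0.3309 L/h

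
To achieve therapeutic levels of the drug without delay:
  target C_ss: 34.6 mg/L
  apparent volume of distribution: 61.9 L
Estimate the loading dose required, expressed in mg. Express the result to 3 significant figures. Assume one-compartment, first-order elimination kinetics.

2140 mg

LD = Css × Vd = 34.6 × 61.9 = 2142 mg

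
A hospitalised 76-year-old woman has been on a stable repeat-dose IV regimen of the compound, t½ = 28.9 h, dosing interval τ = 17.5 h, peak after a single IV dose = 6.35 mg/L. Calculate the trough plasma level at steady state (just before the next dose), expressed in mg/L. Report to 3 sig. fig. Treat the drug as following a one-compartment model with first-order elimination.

12.2 mg/L

k = ln2 / t½ = 0.693147 / 28.9 = 0.02398 h⁻¹
e^(−kτ) = e^(−0.02398 × 17.5) = 0.6573
Accumulation ratio R = 1 / (1 − e^(−kτ)) = 1 / (1 − 0.6573) = 2.918
Steady-state trough = C₀ × R × e^(−kτ) = 6.35 × 2.918 × 0.6573 = 12.18 mg/L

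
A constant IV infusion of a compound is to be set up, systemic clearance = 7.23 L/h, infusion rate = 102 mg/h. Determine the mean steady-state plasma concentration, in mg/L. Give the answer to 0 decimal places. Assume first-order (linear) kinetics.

At steady state Css = R₀ / CL = 102 / 7.230 = 14.11 mg/L

14 mg/L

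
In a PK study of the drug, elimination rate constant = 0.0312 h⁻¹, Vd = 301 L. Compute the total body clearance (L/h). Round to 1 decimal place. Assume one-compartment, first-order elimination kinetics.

CL = k × Vd = 0.0312 × 301 = 9.391 L/h

9.4 L/h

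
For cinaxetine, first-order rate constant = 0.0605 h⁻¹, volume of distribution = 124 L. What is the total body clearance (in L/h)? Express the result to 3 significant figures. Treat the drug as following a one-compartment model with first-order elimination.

7.50 L/h

CL = k × Vd = 0.0605 × 124 = 7.502 L/h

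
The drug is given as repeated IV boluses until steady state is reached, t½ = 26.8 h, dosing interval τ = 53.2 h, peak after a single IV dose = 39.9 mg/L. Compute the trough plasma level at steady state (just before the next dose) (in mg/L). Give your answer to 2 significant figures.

k = ln2 / t½ = 0.693147 / 26.8 = 0.02586 h⁻¹
e^(−kτ) = e^(−0.02586 × 53.2) = 0.2526
Accumulation ratio R = 1 / (1 − e^(−kτ)) = 1 / (1 − 0.2526) = 1.338
Steady-state trough = C₀ × R × e^(−kτ) = 39.9 × 1.338 × 0.2526 = 13.49 mg/L

13 mg/L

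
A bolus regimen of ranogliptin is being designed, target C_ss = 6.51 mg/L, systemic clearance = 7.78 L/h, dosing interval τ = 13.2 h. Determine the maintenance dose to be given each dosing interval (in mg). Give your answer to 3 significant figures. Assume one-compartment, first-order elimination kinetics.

669 mg

At steady state, Dose/τ = Css × CL.
Dose = Css × CL × τ = 6.51 × 7.780 × 13.2 = 668.6 mg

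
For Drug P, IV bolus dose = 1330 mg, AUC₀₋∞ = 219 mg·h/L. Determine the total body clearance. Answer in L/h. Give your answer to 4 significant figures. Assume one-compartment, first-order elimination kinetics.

6.073 L/h

CL = Dose / AUC = 1330 / 219 = 6.073 L/h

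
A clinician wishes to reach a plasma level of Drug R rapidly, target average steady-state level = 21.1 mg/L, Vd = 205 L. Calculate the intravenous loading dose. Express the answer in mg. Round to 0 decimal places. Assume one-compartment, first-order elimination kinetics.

LD = Css × Vd = 21.1 × 205 = 4326 mg

4326 mg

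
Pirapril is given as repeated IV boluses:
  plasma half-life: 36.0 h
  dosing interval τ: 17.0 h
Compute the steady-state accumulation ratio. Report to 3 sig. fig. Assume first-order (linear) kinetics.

3.58

k = ln2 / t½ = 0.693147 / 36.0 = 0.01925 h⁻¹
e^(−kτ) = e^(−0.01925 × 17.0) = 0.7209
Accumulation ratio R = 1 / (1 − e^(−kτ)) = 1 / (1 − 0.7209) = 3.583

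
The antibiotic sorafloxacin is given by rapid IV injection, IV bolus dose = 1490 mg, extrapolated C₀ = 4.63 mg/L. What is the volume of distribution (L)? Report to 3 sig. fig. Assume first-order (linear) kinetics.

Vd = Dose / C₀ = 1490 / 4.63 = 321.8 L

322 L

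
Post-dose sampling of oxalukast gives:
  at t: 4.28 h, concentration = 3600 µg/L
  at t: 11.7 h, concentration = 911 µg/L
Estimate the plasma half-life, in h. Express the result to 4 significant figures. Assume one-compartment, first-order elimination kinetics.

3.743 h

k = ln(C₁/C₂) / (t₂ − t₁) = ln(3600/911) / (11.7 − 4.28)
  = 1.374 / 7.420 = 0.1852 h⁻¹
t½ = ln2 / k = 0.693147 / 0.1852 = 3.743 h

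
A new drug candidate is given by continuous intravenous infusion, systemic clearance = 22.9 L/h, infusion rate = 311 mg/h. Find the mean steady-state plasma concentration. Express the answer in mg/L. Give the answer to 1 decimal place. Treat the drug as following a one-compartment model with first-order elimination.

At steady state Css = R₀ / CL = 311 / 22.90 = 13.58 mg/L

13.6 mg/L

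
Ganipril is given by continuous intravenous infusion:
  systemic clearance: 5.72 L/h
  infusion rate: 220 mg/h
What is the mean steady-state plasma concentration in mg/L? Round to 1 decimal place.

38.5 mg/L

At steady state Css = R₀ / CL = 220 / 5.720 = 38.46 mg/L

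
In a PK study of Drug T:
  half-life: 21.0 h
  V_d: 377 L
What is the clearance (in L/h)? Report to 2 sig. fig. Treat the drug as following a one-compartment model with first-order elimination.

k = ln2 / t½ = 0.693147 / 21.0 = 0.03301 h⁻¹
CL = k × Vd = 0.03301 × 377 = 12.44 L/h

12 L/h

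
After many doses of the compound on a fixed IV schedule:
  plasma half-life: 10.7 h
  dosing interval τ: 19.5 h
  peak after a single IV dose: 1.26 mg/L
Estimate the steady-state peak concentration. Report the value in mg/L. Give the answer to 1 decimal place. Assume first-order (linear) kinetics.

k = ln2 / t½ = 0.693147 / 10.7 = 0.06478 h⁻¹
e^(−kτ) = e^(−0.06478 × 19.5) = 0.2827
Accumulation ratio R = 1 / (1 − e^(−kτ)) = 1 / (1 − 0.2827) = 1.394
Steady-state peak = C₀ × R = 1.26 × 1.394 = 1.756 mg/L

1.8 mg/L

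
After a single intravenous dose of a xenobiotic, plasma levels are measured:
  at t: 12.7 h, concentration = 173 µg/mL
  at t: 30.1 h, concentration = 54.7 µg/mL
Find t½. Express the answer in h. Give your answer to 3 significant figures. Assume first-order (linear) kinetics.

10.5 h

k = ln(C₁/C₂) / (t₂ − t₁) = ln(173/54.7) / (30.1 − 12.7)
  = 1.151 / 17.40 = 0.06615 h⁻¹
t½ = ln2 / k = 0.693147 / 0.06615 = 10.48 h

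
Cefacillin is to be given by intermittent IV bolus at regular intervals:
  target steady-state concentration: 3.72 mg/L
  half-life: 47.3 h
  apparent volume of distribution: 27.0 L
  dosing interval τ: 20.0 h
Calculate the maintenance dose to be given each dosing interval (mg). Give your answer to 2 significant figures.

k = ln2 / t½ = 0.693147 / 47.3 = 0.01465 h⁻¹
CL = k × Vd = 0.01465 × 27.0 = 0.3956 L/h
At steady state, Dose/τ = Css × CL.
Dose = Css × CL × τ = 3.72 × 0.3956 × 20.0 = 29.43 mg

29 mg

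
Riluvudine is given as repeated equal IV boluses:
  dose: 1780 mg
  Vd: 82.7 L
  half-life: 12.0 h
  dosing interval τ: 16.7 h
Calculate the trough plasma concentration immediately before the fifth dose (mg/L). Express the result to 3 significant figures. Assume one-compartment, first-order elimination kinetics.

13.0 mg/L

C₀ per dose = Dose / Vd = 1780 / 82.7 = 21.52 mg/L
k = ln2 / t½ = 0.693147 / 12.0 = 0.05776 h⁻¹
Fraction remaining after one interval: r = e^(−kτ) = e^(−0.05776 × 16.7) = 0.3811
Before dose 5, 4 doses have been given (aged 1τ, 2τ, 3τ, 4τ).
C_trough = C₀ × (r + r² + … + r^4) = C₀ × r(1−r^4)/(1−r)
        = 21.52 × 0.3811 × (1 − 0.02109) / (1 − 0.3811) = 12.97 mg/L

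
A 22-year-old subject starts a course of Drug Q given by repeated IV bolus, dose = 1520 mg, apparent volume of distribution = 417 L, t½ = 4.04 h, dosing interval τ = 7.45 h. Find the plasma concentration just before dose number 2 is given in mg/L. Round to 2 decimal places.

1.02 mg/L

C₀ per dose = Dose / Vd = 1520 / 417 = 3.645 mg/L
k = ln2 / t½ = 0.693147 / 4.04 = 0.1716 h⁻¹
Fraction remaining after one interval: r = e^(−kτ) = e^(−0.1716 × 7.45) = 0.2785
Before dose 2, 1 dose has been given (aged 1τ).
C_trough = C₀ × r = 3.645 × 0.2785 = 1.015 mg/L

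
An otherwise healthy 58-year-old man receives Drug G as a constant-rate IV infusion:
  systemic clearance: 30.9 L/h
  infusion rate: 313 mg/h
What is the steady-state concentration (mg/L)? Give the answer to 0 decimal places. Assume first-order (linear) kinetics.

At steady state Css = R₀ / CL = 313 / 30.90 = 10.13 mg/L

10 mg/L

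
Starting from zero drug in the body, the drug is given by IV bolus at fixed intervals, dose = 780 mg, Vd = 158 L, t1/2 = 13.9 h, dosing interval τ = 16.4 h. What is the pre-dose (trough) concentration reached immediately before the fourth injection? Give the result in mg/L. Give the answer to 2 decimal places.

3.57 mg/L

C₀ per dose = Dose / Vd = 780 / 158 = 4.937 mg/L
k = ln2 / t½ = 0.693147 / 13.9 = 0.04987 h⁻¹
Fraction remaining after one interval: r = e^(−kτ) = e^(−0.04987 × 16.4) = 0.4414
Before dose 4, 3 doses have been given (aged 1τ, 2τ, 3τ).
C_trough = C₀ × (r + r² + … + r^3) = C₀ × r(1−r^3)/(1−r)
        = 4.937 × 0.4414 × (1 − 0.08600) / (1 − 0.4414) = 3.566 mg/L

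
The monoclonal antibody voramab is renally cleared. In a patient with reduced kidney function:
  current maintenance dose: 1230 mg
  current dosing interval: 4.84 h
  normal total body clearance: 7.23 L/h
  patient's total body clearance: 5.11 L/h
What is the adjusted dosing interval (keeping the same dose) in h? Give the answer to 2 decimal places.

To keep the same average steady-state level, dosing rate must scale with clearance.
CL ratio = 5.11 / 7.23 = 0.7068
New interval (same dose) = 4.84 / 0.7068 = 6.848 h

6.85 h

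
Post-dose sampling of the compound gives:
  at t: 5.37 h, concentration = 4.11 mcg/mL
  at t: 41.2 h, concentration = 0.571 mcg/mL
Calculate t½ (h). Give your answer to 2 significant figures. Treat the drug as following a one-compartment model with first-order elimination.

13 h

k = ln(C₁/C₂) / (t₂ − t₁) = ln(4.11/0.571) / (41.2 − 5.37)
  = 1.974 / 35.83 = 0.05509 h⁻¹
t½ = ln2 / k = 0.693147 / 0.05509 = 12.58 h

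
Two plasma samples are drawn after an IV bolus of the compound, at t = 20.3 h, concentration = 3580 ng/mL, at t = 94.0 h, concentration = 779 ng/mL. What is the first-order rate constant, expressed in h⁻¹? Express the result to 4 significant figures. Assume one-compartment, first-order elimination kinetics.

k = ln(C₁/C₂) / (t₂ − t₁) = ln(3580/779) / (94.0 − 20.3)
  = 1.525 / 73.70 = 0.02069 h⁻¹

0.02069 h⁻¹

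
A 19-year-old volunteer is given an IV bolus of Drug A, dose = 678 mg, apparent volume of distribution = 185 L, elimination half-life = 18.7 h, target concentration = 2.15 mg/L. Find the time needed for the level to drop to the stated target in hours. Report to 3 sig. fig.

C₀ = Dose / Vd = 678.0 / 185 = 3.665 mg/L
k = ln2 / t½ = 0.693147 / 18.7 = 0.03707 h⁻¹
t = ln(C₀ / C) / k = ln(3.665 / 2.15) / 0.03707
  = ln(1.705) / 0.03707 = 0.5336 / 0.03707 = 14.39 h

14.4 h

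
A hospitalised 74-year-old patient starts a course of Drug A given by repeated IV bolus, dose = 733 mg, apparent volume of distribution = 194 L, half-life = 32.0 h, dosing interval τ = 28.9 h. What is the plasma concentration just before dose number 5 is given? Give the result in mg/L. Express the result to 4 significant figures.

C₀ per dose = Dose / Vd = 733 / 194 = 3.778 mg/L
k = ln2 / t½ = 0.693147 / 32.0 = 0.02166 h⁻¹
Fraction remaining after one interval: r = e^(−kτ) = e^(−0.02166 × 28.9) = 0.5347
Before dose 5, 4 doses have been given (aged 1τ, 2τ, 3τ, 4τ).
C_trough = C₀ × (r + r² + … + r^4) = C₀ × r(1−r^4)/(1−r)
        = 3.778 × 0.5347 × (1 − 0.08174) / (1 − 0.5347) = 3.987 mg/L

3.987 mg/L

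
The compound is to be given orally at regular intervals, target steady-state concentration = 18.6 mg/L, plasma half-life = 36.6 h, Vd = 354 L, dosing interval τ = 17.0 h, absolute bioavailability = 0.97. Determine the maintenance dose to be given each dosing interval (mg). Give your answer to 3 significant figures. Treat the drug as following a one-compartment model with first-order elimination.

k = ln2 / t½ = 0.693147 / 36.6 = 0.01894 h⁻¹
CL = k × Vd = 0.01894 × 354 = 6.705 L/h
At steady state, F × (Dose/τ) = Css × CL.
Dose = Css × CL × τ / F = 18.6 × 6.705 × 17.0 / 0.97 = 2186 mg

2190 mg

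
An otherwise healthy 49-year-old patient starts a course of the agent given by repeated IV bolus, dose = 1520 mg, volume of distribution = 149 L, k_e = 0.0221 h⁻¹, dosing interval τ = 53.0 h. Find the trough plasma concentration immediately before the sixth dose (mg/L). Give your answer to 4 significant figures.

C₀ per dose = Dose / Vd = 1520 / 149 = 10.20 mg/L
Fraction remaining after one interval: r = e^(−kτ) = e^(−0.02210 × 53.0) = 0.3100
Before dose 6, 5 doses have been given (aged 1τ, 2τ, 3τ, 4τ, 5τ).
C_trough = C₀ × (r + r² + … + r^5) = C₀ × r(1−r^5)/(1−r)
        = 10.20 × 0.3100 × (1 − 0.002863) / (1 − 0.3100) = 4.569 mg/L

4.569 mg/L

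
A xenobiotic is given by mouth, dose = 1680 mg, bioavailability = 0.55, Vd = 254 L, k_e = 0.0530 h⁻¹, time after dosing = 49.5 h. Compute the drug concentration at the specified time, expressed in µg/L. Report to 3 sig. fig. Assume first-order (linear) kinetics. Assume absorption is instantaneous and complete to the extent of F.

Amount reaching circulation = F × Dose = 0.55 × 1680 = 924.0 mg
C₀ = F·Dose / Vd = 924.0 / 254 = 3.638 mg/L
C = C₀ · e^(−k·t) = 3.638 × e^(−0.05300 × 49.5)
  = 3.638 × 0.07255 = 0.2639 mg/L
Convert: 0.2639 mg/L × 1000 = 263.9 µg/L

264 µg/L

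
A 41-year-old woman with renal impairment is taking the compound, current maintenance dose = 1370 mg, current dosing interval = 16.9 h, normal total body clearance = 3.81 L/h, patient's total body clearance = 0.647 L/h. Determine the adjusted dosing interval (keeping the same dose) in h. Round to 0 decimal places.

To keep the same average steady-state level, dosing rate must scale with clearance.
CL ratio = 0.647 / 3.81 = 0.1698
New interval (same dose) = 16.9 / 0.1698 = 99.53 h

100 h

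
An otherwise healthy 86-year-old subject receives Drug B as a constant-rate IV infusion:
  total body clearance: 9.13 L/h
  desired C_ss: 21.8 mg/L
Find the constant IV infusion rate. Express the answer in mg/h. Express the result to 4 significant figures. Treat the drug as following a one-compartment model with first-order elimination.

199.0 mg/h

At steady state, infusion rate R₀ = Css × CL = 21.8 × 9.130 = 199.0 mg/h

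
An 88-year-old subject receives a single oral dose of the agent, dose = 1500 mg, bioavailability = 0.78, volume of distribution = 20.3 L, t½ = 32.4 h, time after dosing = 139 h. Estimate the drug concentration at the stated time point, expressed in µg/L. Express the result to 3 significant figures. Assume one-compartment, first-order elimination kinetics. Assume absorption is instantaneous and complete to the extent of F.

2950 µg/L

Amount reaching circulation = F × Dose = 0.78 × 1500 = 1170 mg
C₀ = F·Dose / Vd = 1170 / 20.3 = 57.64 mg/L
k = ln2 / t½ = 0.693147 / 32.4 = 0.02139 h⁻¹
C = C₀ · e^(−k·t) = 57.64 × e^(−0.02139 × 139)
  = 57.64 × 0.05114 = 2.948 mg/L
Convert: 2.948 mg/L × 1000 = 2948 µg/L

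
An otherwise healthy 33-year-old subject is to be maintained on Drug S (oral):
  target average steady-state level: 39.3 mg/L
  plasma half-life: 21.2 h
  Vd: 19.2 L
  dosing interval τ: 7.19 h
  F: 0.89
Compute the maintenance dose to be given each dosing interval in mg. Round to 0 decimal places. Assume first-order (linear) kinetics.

199 mg

k = ln2 / t½ = 0.693147 / 21.2 = 0.03270 h⁻¹
CL = k × Vd = 0.03270 × 19.2 = 0.6278 L/h
At steady state, F × (Dose/τ) = Css × CL.
Dose = Css × CL × τ / F = 39.3 × 0.6278 × 7.19 / 0.89 = 199.3 mg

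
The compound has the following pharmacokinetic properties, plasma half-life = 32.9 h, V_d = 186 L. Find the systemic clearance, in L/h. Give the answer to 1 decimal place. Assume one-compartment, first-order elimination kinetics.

k = ln2 / t½ = 0.693147 / 32.9 = 0.02107 h⁻¹
CL = k × Vd = 0.02107 × 186 = 3.919 L/h

3.9 L/h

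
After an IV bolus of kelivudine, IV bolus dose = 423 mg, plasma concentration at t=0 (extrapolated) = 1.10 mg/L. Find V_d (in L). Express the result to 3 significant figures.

Vd = Dose / C₀ = 423.0 / 1.10 = 384.5 L

385 L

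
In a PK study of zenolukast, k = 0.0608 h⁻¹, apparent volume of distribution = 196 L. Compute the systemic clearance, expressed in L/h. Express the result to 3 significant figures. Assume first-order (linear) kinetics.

11.9 L/h

CL = k × Vd = 0.0608 × 196 = 11.92 L/h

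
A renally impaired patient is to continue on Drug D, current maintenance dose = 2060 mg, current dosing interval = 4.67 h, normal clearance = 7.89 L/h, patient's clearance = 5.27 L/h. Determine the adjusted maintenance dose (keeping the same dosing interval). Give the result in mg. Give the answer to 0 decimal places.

1376 mg

To keep the same average steady-state level, dosing rate must scale with clearance.
CL ratio = 5.27 / 7.89 = 0.6679
New dose (same interval) = 2060 × 0.6679 = 1376 mg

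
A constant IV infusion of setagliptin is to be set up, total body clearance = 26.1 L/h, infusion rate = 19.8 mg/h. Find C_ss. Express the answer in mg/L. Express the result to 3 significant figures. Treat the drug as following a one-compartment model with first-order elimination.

At steady state Css = R₀ / CL = 19.8 / 26.10 = 0.7586 mg/L

0.759 mg/L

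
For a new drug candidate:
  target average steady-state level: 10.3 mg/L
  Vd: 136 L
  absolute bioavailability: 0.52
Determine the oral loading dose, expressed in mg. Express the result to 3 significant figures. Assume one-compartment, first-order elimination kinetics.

LD = Css × Vd / F = 10.3 × 136 / 0.52 = 2694 mg

2690 mg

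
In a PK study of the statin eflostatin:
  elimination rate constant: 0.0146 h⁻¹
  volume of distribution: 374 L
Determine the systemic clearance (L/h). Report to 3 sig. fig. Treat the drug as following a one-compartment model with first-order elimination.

CL = k × Vd = 0.0146 × 374 = 5.460 L/h

5.46 L/h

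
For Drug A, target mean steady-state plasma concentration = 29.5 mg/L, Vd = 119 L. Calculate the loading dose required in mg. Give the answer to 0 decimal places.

3511 mg

LD = Css × Vd = 29.5 × 119 = 3511 mg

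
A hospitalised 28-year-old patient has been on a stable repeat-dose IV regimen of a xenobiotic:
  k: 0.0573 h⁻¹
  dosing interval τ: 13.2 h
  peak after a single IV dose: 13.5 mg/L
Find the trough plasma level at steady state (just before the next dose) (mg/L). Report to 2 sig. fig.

e^(−kτ) = e^(−0.05730 × 13.2) = 0.4694
Accumulation ratio R = 1 / (1 − e^(−kτ)) = 1 / (1 − 0.4694) = 1.885
Steady-state trough = C₀ × R × e^(−kτ) = 13.5 × 1.885 × 0.4694 = 11.95 mg/L

12 mg/L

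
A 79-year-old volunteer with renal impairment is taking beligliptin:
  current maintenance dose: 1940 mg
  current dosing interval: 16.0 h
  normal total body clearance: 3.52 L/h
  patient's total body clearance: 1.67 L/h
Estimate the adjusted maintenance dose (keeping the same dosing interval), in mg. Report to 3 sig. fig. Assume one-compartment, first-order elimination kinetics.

To keep the same average steady-state level, dosing rate must scale with clearance.
CL ratio = 1.67 / 3.52 = 0.4744
New dose (same interval) = 1940 × 0.4744 = 920.3 mg

920 mg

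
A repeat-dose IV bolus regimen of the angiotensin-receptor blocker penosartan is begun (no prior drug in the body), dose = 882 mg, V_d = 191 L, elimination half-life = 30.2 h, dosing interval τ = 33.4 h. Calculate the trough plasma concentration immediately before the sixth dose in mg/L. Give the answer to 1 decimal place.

C₀ per dose = Dose / Vd = 882 / 191 = 4.618 mg/L
k = ln2 / t½ = 0.693147 / 30.2 = 0.02295 h⁻¹
Fraction remaining after one interval: r = e^(−kτ) = e^(−0.02295 × 33.4) = 0.4646
Before dose 6, 5 doses have been given (aged 1τ, 2τ, 3τ, 4τ, 5τ).
C_trough = C₀ × (r + r² + … + r^5) = C₀ × r(1−r^5)/(1−r)
        = 4.618 × 0.4646 × (1 − 0.02165) / (1 − 0.4646) = 3.921 mg/L

3.9 mg/L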